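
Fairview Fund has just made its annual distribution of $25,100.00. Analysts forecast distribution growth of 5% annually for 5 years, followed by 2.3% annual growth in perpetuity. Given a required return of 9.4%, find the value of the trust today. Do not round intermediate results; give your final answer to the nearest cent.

$405689.82

D_1 = 26355.00000
D_2 = 27672.75000
D_3 = 29056.38750
D_4 = 30509.20687
D_5 = 32034.66722
Terminal value at year 5: TV = D_5×(1+g_2)/(r−g_2) = 32771.46456/0.071 = 461569.92345
P_0 = D_1/(1+r)^1 + D_2/(1+r)^2 + D_3/(1+r)^3 + D_4/(1+r)^4 + D_5/(1+r)^5 + TV/(1+r)^5
    = 24090.49360 + 23121.58892 + 22191.65299 + 21299.11850 + 20442.48119 + 294544.48252 = 405689.81772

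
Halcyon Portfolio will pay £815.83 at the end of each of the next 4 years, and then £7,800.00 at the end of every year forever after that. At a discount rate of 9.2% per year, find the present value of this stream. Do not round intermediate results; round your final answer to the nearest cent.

PV of 4-year annuity: £815.83 × [1 − (1+0.092)^−4] / 0.092 = 2631.49936
Perpetuity value at year 4: £7,800.00 / 0.092 = 84782.60870
PV of perpetuity: 84782.60870 / (1+0.092)^4 = 59623.32916
Total PV = 2631.49936 + 59623.32916 = 62254.82852

£62254.83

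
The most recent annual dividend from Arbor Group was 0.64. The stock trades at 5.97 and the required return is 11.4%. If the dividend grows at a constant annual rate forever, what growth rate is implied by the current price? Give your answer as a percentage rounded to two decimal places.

P = D₀(1+g)/(r−g) ⇒ P(r−g) = D₀(1+g) ⇒ g(P+D₀) = P·r − D₀
g = (P·r − D₀)/(P + D₀) = (5.97×0.114 − 0.64) / (5.97 + 0.64) = 0.006139

0.61%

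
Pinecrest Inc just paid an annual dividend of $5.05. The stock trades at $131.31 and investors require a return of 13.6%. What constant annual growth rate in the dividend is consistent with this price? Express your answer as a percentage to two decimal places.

9.39%

P = D₀(1+g)/(r−g) ⇒ P(r−g) = D₀(1+g) ⇒ g(P+D₀) = P·r − D₀
g = (P·r − D₀)/(P + D₀) = ($131.31×0.136 − $5.05) / ($131.31 + $5.05) = 0.093929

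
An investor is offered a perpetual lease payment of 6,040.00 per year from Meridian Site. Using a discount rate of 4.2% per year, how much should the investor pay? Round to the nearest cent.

Level perpetuity: PV = C / r = 6,040.00 / 0.042 = 143,809.52

143809.52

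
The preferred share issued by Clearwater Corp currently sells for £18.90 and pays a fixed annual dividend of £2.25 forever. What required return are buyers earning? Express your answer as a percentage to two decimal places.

P = C/r ⇒ r = C/P = £2.25/£18.90 = 0.119048

11.90%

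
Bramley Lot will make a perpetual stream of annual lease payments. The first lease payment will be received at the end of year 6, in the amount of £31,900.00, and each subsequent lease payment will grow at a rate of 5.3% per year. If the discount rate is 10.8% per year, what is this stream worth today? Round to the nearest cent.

Value at end of year 5: C₁ / (r − g) = £31,900.00 / (0.108 − 0.053) = £580,000.0000
Discount to today: PV = £580,000.0000 / (1 + 0.108)^5 = £580,000.0000 / 1.669932 = £347,319.52

£347319.52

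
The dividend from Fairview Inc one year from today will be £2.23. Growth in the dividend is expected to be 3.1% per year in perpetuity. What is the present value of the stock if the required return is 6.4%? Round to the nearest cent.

£67.58

Growing perpetuity: P = D₁ / (r − g) = £2.2300 / (0.064 − 0.031) = £67.58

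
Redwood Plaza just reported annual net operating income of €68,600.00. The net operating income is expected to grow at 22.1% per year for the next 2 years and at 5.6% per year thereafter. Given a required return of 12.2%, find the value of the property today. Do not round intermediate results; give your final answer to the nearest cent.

D_1 = 83760.60000
D_2 = 102271.69260
Terminal value at year 2: TV = D_2×(1+g_2)/(r−g_2) = 107998.90739/0.066 = 1636347.08160
P_0 = D_1/(1+r)^1 + D_2/(1+r)^2 + TV/(1+r)^2
    = 74652.94118 + 81239.96540 + 1299839.44637 = 1455732.35294

€1455732.35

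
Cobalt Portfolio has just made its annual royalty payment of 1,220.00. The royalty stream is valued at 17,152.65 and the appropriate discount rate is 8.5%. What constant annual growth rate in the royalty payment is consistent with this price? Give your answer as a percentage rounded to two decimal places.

1.30%

P = D₀(1+g)/(r−g) ⇒ P(r−g) = D₀(1+g) ⇒ g(P+D₀) = P·r − D₀
g = (P·r − D₀)/(P + D₀) = (17,152.65×0.085 − 1,220.00) / (17,152.65 + 1,220.00) = 0.012953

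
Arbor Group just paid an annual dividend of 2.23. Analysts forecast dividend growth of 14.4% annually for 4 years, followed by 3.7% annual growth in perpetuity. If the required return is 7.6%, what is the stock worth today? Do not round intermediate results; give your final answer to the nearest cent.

D_1 = 2.55112
D_2 = 2.91848
D_3 = 3.33874
D_4 = 3.81952
Terminal value at year 4: TV = D_4×(1+g_2)/(r−g_2) = 3.96084/0.039 = 101.56010
P_0 = D_1/(1+r)^1 + D_2/(1+r)^2 + D_3/(1+r)^3 + D_4/(1+r)^4 + TV/(1+r)^4
    = 2.37093 + 2.52077 + 2.68007 + 2.84944 + 75.76594 = 86.18715

86.19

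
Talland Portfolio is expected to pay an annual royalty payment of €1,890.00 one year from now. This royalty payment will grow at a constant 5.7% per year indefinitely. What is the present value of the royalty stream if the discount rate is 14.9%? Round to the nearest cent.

€20543.48

Growing perpetuity: P = D₁ / (r − g) = €1,890.0000 / (0.149 − 0.057) = €20,543.48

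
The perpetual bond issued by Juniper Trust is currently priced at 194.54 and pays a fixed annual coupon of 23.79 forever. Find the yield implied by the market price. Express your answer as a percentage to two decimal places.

P = C/r ⇒ r = C/P = 23.79/194.54 = 0.122288

12.23%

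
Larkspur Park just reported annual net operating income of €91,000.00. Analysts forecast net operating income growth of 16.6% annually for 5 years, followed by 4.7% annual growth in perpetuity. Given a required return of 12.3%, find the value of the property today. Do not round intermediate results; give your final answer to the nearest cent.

€2022766.95

D_1 = 106106.00000
D_2 = 123719.59600
D_3 = 144257.04894
D_4 = 168203.71906
D_5 = 196125.53642
Terminal value at year 5: TV = D_5×(1+g_2)/(r−g_2) = 205343.43664/0.076 = 2701887.32415
P_0 = D_1/(1+r)^1 + D_2/(1+r)^2 + D_3/(1+r)^3 + D_4/(1+r)^4 + D_5/(1+r)^5 + TV/(1+r)^5
    = 94484.41674 + 98102.25282 + 101858.61691 + 105758.81328 + 109808.34932 + 1512754.49659 = 2022766.94568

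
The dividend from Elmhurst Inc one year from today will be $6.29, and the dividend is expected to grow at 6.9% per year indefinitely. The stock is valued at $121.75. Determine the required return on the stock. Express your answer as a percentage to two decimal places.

P = D₁/(r − g) ⇒ r = D₁/P + g = $6.2900/$121.75 + 0.069 = 0.051663 + 0.069 = 0.120663

12.07%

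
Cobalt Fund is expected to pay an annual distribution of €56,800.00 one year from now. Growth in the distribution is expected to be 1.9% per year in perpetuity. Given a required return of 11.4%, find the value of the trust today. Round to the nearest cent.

€597894.74

Growing perpetuity: P = D₁ / (r − g) = €56,800.0000 / (0.114 − 0.019) = €597,894.74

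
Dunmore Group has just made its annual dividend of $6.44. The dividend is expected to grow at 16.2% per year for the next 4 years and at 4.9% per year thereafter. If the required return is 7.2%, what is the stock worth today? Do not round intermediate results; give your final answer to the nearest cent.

D_1 = 7.48328
D_2 = 8.69557
D_3 = 10.10425
D_4 = 11.74114
Terminal value at year 4: TV = D_4×(1+g_2)/(r−g_2) = 12.31646/0.023 = 535.49822
P_0 = D_1/(1+r)^1 + D_2/(1+r)^2 + D_3/(1+r)^3 + D_4/(1+r)^4 + TV/(1+r)^4
    = 6.98067 + 7.56674 + 8.20200 + 8.89060 + 405.48883 = 437.12884

$437.13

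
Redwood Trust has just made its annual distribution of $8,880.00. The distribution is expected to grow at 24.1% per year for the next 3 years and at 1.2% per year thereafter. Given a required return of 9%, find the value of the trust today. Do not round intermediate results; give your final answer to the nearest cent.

D_1 = 11020.08000
D_2 = 13675.91928
D_3 = 16971.81583
Terminal value at year 3: TV = D_3×(1+g_2)/(r−g_2) = 17175.47762/0.078 = 220198.43098
P_0 = D_1/(1+r)^1 + D_2/(1+r)^2 + D_3/(1+r)^3 + TV/(1+r)^3
    = 10110.16514 + 11510.74765 + 13105.35581 + 170033.59074 = 204759.85933

$204759.86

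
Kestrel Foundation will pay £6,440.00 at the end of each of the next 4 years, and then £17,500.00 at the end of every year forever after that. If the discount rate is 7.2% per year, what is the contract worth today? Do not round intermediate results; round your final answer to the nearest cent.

£205761.52

PV of 4-year annuity: £6,440.00 × [1 − (1+0.072)^−4] / 0.072 = 21715.51211
Perpetuity value at year 4: £17,500.00 / 0.072 = 243055.55556
PV of perpetuity: 243055.55556 / (1+0.072)^4 = 184046.01177
Total PV = 21715.51211 + 184046.01177 = 205761.52388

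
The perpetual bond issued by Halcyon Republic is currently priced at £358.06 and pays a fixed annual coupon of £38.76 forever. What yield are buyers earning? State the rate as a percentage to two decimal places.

10.83%

P = C/r ⇒ r = C/P = £38.76/£358.06 = 0.108250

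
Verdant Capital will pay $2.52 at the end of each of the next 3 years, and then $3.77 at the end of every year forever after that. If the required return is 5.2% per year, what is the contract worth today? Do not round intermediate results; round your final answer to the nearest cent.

$69.11

PV of 3-year annuity: $2.52 × [1 − (1+0.052)^−3] / 0.052 = 6.83695
Perpetuity value at year 3: $3.77 / 0.052 = 72.50000
PV of perpetuity: 72.50000 / (1+0.052)^3 = 62.27171
Total PV = 6.83695 + 62.27171 = 69.10866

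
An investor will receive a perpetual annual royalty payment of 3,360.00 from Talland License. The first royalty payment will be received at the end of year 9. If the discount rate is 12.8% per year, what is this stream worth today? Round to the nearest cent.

10015.13

Value at end of year 8: C / r = 3,360.00 / 0.128 = 26,250.0000
Discount to today: PV = 26,250.0000 / (1 + 0.128)^8 = 26,250.0000 / 2.621035 = 10,015.13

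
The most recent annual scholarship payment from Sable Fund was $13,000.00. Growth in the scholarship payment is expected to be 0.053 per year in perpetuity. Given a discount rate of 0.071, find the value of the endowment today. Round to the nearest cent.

D₁ = D₀ × (1 + g) = $13,000.00 × 1.053 = $13,689.0000
Growing perpetuity: P = D₁ / (r − g) = $13,689.0000 / (0.071 − 0.053) = $760,500.00

$760500.00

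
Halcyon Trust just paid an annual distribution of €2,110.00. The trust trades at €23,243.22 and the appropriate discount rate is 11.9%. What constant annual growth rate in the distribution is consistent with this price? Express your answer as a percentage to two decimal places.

2.59%

P = D₀(1+g)/(r−g) ⇒ P(r−g) = D₀(1+g) ⇒ g(P+D₀) = P·r − D₀
g = (P·r − D₀)/(P + D₀) = (€23,243.22×0.119 − €2,110.00) / (€23,243.22 + €2,110.00) = 0.025872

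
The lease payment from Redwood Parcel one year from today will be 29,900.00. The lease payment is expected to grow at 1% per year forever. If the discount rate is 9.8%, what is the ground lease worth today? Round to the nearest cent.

339772.73

Growing perpetuity: P = D₁ / (r − g) = 29,900.0000 / (0.098 − 0.01) = 339,772.73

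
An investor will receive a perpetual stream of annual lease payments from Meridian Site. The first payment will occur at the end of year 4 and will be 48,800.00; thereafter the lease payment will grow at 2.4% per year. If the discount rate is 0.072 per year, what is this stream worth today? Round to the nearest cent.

825266.52

Value at end of year 3: C₁ / (r − g) = 48,800.00 / (0.072 − 0.024) = 1,016,666.6667
Discount to today: PV = 1,016,666.6667 / (1 + 0.072)^3 = 1,016,666.6667 / 1.231925 = 825,266.52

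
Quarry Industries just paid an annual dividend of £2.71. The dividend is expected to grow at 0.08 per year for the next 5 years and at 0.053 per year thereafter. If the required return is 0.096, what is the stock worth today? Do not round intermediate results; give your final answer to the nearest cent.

D_1 = 2.92680
D_2 = 3.16094
D_3 = 3.41382
D_4 = 3.68693
D_5 = 3.98188
Terminal value at year 5: TV = D_5×(1+g_2)/(r−g_2) = 4.19292/0.043 = 97.50974
P_0 = D_1/(1+r)^1 + D_2/(1+r)^2 + D_3/(1+r)^3 + D_4/(1+r)^4 + D_5/(1+r)^5 + TV/(1+r)^5
    = 2.67044 + 2.63145 + 2.59304 + 2.55518 + 2.51788 + 61.65882 = 74.62682

£74.63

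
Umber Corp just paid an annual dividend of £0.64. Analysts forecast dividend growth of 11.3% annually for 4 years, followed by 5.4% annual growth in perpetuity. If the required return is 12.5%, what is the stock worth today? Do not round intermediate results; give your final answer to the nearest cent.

D_1 = 0.71232
D_2 = 0.79281
D_3 = 0.88240
D_4 = 0.98211
Terminal value at year 4: TV = D_4×(1+g_2)/(r−g_2) = 1.03515/0.071 = 14.57951
P_0 = D_1/(1+r)^1 + D_2/(1+r)^2 + D_3/(1+r)^3 + D_4/(1+r)^4 + TV/(1+r)^4
    = 0.63317 + 0.62642 + 0.61974 + 0.61313 + 9.10192 = 11.59437

£11.59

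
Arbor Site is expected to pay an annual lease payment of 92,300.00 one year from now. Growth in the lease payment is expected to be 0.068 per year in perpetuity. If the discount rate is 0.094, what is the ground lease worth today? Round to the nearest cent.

3550000.00

Growing perpetuity: P = D₁ / (r − g) = 92,300.0000 / (0.094 − 0.068) = 3,550,000.00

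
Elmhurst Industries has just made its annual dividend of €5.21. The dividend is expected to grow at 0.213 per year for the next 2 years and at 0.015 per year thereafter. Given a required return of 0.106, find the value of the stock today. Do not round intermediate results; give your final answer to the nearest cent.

€81.88

D_1 = 6.31973
D_2 = 7.66583
Terminal value at year 2: TV = D_2×(1+g_2)/(r−g_2) = 7.78082/0.091 = 85.50352
P_0 = D_1/(1+r)^1 + D_2/(1+r)^2 + TV/(1+r)^2
    = 5.71404 + 6.26685 + 69.89944 = 81.88033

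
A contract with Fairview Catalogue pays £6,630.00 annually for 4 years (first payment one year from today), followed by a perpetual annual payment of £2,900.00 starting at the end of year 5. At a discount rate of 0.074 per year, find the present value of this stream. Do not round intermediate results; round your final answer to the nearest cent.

£51710.23

PV of 4-year annuity: £6,630.00 × [1 − (1+0.074)^−4] / 0.074 = 22255.90152
Perpetuity value at year 4: £2,900.00 / 0.074 = 39189.18919
PV of perpetuity: 39189.18919 / (1+0.074)^4 = 29454.33030
Total PV = 22255.90152 + 29454.33030 = 51710.23183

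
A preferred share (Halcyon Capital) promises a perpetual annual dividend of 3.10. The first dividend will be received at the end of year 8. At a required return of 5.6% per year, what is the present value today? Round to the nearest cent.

Value at end of year 7: C / r = 3.10 / 0.056 = 55.3571
Discount to today: PV = 55.3571 / (1 + 0.056)^7 = 55.3571 / 1.464359 = 37.80

37.80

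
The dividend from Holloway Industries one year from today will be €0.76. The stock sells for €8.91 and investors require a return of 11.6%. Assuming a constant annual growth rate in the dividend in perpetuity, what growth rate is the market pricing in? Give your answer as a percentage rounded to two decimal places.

3.07%

P = D₁/(r−g) ⇒ g = r − D₁/P = 0.116 − €0.76/€8.91 = 0.030703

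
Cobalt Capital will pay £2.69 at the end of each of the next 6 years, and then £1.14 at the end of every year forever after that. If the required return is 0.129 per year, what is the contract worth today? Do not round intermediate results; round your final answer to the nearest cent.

£15.05

PV of 6-year annuity: £2.69 × [1 − (1+0.129)^−6] / 0.129 = 10.78342
Perpetuity value at year 6: £1.14 / 0.129 = 8.83721
PV of perpetuity: 8.83721 / (1+0.129)^6 = 4.26728
Total PV = 10.78342 + 4.26728 = 15.05071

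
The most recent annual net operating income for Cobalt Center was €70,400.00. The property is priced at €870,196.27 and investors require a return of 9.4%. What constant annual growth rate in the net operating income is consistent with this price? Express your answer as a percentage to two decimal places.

P = D₀(1+g)/(r−g) ⇒ P(r−g) = D₀(1+g) ⇒ g(P+D₀) = P·r − D₀
g = (P·r − D₀)/(P + D₀) = (€870,196.27×0.094 − €70,400.00) / (€870,196.27 + €70,400.00) = 0.012118

1.21%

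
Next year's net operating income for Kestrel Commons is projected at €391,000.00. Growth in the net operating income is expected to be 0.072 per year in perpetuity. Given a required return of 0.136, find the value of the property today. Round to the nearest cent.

Growing perpetuity: P = D₁ / (r − g) = €391,000.0000 / (0.136 − 0.072) = €6,109,375.00

€6109375.00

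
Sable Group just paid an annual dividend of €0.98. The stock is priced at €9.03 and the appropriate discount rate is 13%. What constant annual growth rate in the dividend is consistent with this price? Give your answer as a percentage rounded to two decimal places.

1.94%

P = D₀(1+g)/(r−g) ⇒ P(r−g) = D₀(1+g) ⇒ g(P+D₀) = P·r − D₀
g = (P·r − D₀)/(P + D₀) = (€9.03×0.13 − €0.98) / (€9.03 + €0.98) = 0.019371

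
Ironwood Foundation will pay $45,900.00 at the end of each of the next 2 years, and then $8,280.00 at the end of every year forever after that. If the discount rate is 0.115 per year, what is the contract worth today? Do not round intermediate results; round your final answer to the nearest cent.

$135999.92

PV of 2-year annuity: $45,900.00 × [1 − (1+0.115)^−2] / 0.115 = 78086.02626
Perpetuity value at year 2: $8,280.00 / 0.115 = 72000.00000
PV of perpetuity: 72000.00000 / (1+0.115)^2 = 57913.89330
Total PV = 78086.02626 + 57913.89330 = 135999.91956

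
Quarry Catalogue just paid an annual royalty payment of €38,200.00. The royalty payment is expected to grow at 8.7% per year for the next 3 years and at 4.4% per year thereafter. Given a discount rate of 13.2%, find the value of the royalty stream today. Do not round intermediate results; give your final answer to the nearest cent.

€506992.08

D_1 = 41523.40000
D_2 = 45135.93580
D_3 = 49062.76221
Terminal value at year 3: TV = D_3×(1+g_2)/(r−g_2) = 51221.52375/0.088 = 582062.76991
P_0 = D_1/(1+r)^1 + D_2/(1+r)^2 + D_3/(1+r)^3 + TV/(1+r)^3
    = 36681.44876 + 35223.26396 + 33823.04587 + 401264.31694 = 506992.07554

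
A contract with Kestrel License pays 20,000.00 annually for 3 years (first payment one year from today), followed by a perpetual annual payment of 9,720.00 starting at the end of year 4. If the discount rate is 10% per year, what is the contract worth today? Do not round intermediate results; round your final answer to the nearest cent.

122764.84

PV of 3-year annuity: 20,000.00 × [1 − (1+0.1)^−3] / 0.1 = 49737.03982
Perpetuity value at year 3: 9,720.00 / 0.1 = 97200.00000
PV of perpetuity: 97200.00000 / (1+0.1)^3 = 73027.79865
Total PV = 49737.03982 + 73027.79865 = 122764.83847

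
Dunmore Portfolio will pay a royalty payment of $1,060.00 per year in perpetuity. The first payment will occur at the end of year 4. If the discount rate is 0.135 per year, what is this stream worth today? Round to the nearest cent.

Value at end of year 3: C / r = $1,060.00 / 0.135 = $7,851.8519
Discount to today: PV = $7,851.8519 / (1 + 0.135)^3 = $7,851.8519 / 1.462135 = $5,370.13

$5370.13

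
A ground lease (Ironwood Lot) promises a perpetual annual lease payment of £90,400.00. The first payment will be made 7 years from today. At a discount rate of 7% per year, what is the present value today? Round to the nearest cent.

£860533.39

Value at end of year 6: C / r = £90,400.00 / 0.07 = £1,291,428.5714
Discount to today: PV = £1,291,428.5714 / (1 + 0.07)^6 = £1,291,428.5714 / 1.500730 = £860,533.39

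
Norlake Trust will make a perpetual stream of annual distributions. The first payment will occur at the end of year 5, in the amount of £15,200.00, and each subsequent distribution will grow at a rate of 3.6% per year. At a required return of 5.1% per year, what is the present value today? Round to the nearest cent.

£830503.50

Value at end of year 4: C₁ / (r − g) = £15,200.00 / (0.051 − 0.036) = £1,013,333.3333
Discount to today: PV = £1,013,333.3333 / (1 + 0.051)^4 = £1,013,333.3333 / 1.220143 = £830,503.50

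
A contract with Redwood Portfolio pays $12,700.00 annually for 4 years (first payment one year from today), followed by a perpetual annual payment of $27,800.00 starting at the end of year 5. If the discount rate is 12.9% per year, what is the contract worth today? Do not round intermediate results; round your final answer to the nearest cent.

$170495.88

PV of 4-year annuity: $12,700.00 × [1 − (1+0.129)^−4] / 0.129 = 37854.40965
Perpetuity value at year 4: $27,800.00 / 0.129 = 215503.87597
PV of perpetuity: 215503.87597 / (1+0.129)^4 = 132641.46744
Total PV = 37854.40965 + 132641.46744 = 170495.87709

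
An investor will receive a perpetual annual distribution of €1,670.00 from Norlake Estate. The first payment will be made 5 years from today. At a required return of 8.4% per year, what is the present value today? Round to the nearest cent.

€14398.59

Value at end of year 4: C / r = €1,670.00 / 0.084 = €19,880.9524
Discount to today: PV = €19,880.9524 / (1 + 0.084)^4 = €19,880.9524 / 1.380757 = €14,398.59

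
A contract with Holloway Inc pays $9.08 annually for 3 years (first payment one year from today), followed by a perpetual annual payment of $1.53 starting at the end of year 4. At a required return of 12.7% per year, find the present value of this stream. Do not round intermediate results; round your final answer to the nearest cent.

PV of 3-year annuity: $9.08 × [1 − (1+0.127)^−3] / 0.127 = 21.54895
Perpetuity value at year 3: $1.53 / 0.127 = 12.04724
PV of perpetuity: 12.04724 / (1+0.127)^3 = 8.41620
Total PV = 21.54895 + 8.41620 = 29.96515

$29.97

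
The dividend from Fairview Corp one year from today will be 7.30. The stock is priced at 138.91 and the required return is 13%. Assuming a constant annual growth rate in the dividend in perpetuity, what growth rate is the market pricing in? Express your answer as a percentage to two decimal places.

7.74%

P = D₁/(r−g) ⇒ g = r − D₁/P = 0.13 − 7.30/138.91 = 0.077448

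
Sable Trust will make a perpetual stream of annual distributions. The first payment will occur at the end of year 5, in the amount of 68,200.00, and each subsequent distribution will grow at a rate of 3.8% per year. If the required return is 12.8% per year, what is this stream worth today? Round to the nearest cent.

Value at end of year 4: C₁ / (r − g) = 68,200.00 / (0.128 − 0.038) = 757,777.7778
Discount to today: PV = 757,777.7778 / (1 + 0.128)^4 = 757,777.7778 / 1.618961 = 468,064.24

468064.24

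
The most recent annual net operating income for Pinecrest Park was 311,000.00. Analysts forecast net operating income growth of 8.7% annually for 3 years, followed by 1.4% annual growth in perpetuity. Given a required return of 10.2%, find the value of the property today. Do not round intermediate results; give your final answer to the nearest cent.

4347046.96

D_1 = 338057.00000
D_2 = 367467.95900
D_3 = 399437.67143
Terminal value at year 3: TV = D_3×(1+g_2)/(r−g_2) = 405029.79883/0.088 = 4602611.35038
P_0 = D_1/(1+r)^1 + D_2/(1+r)^2 + D_3/(1+r)^3 + TV/(1+r)^3
    = 306766.78766 + 302591.19618 + 298472.44124 + 3439216.53879 = 4347046.96386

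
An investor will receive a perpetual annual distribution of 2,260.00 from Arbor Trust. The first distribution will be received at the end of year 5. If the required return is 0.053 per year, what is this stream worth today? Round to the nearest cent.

34683.19

Value at end of year 4: C / r = 2,260.00 / 0.053 = 42,641.5094
Discount to today: PV = 42,641.5094 / (1 + 0.053)^4 = 42,641.5094 / 1.229457 = 34,683.19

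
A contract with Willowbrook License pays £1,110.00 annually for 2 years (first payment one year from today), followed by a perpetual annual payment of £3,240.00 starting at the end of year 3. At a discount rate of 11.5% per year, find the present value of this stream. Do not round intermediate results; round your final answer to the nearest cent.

£24550.31

PV of 2-year annuity: £1,110.00 × [1 − (1+0.115)^−2] / 0.115 = 1888.35488
Perpetuity value at year 2: £3,240.00 / 0.115 = 28173.91304
PV of perpetuity: 28173.91304 / (1+0.115)^2 = 22661.95825
Total PV = 1888.35488 + 22661.95825 = 24550.31313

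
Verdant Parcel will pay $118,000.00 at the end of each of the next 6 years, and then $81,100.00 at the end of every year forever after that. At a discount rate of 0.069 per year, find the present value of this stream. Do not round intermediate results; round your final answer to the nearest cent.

PV of 6-year annuity: $118,000.00 × [1 − (1+0.069)^−6] / 0.069 = 564192.24568
Perpetuity value at year 6: $81,100.00 / 0.069 = 1175362.31884
PV of perpetuity: 1175362.31884 / (1+0.069)^6 = 787599.68219
Total PV = 564192.24568 + 787599.68219 = 1351791.92787

$1351791.93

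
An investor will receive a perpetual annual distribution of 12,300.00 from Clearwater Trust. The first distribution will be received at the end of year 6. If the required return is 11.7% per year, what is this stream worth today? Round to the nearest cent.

60457.95

Value at end of year 5: C / r = 12,300.00 / 0.117 = 105,128.2051
Discount to today: PV = 105,128.2051 / (1 + 0.117)^5 = 105,128.2051 / 1.738865 = 60,457.95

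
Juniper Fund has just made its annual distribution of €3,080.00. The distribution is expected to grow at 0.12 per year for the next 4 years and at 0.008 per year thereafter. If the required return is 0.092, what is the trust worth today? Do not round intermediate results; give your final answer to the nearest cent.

D_1 = 3449.60000
D_2 = 3863.55200
D_3 = 4327.17824
D_4 = 4846.43963
Terminal value at year 4: TV = D_4×(1+g_2)/(r−g_2) = 4885.21115/0.084 = 58157.27555
P_0 = D_1/(1+r)^1 + D_2/(1+r)^2 + D_3/(1+r)^3 + D_4/(1+r)^4 + TV/(1+r)^4
    = 3158.97436 + 3239.97370 + 3323.04995 + 3408.25636 + 40899.07631 = 54029.33068

€54029.33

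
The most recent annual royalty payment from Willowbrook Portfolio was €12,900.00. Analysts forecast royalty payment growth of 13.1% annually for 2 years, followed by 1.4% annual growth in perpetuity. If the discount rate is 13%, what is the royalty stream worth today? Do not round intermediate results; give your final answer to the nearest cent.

D_1 = 14589.90000
D_2 = 16501.17690
Terminal value at year 2: TV = D_2×(1+g_2)/(r−g_2) = 16732.19338/0.116 = 144243.04635
P_0 = D_1/(1+r)^1 + D_2/(1+r)^2 + TV/(1+r)^2
    = 12911.41593 + 12922.84196 + 112963.46335 = 138797.72124

€138797.72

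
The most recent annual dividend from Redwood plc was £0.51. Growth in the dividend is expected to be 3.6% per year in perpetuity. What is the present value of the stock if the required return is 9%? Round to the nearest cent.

£9.78

D₁ = D₀ × (1 + g) = £0.51 × 1.036 = £0.5284
Growing perpetuity: P = D₁ / (r − g) = £0.5284 / (0.09 − 0.036) = £9.78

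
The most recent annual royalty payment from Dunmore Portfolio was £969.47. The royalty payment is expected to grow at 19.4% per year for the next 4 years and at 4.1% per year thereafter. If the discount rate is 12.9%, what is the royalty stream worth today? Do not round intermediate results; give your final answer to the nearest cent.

£18815.54

D_1 = 1157.54718
D_2 = 1382.11133
D_3 = 1650.24093
D_4 = 1970.38767
Terminal value at year 4: TV = D_4×(1+g_2)/(r−g_2) = 2051.17357/0.088 = 23308.79053
P_0 = D_1/(1+r)^1 + D_2/(1+r)^2 + D_3/(1+r)^3 + D_4/(1+r)^4 + TV/(1+r)^4
    = 1025.28537 + 1084.31420 + 1146.74150 + 1212.76293 + 14346.43422 = 18815.53821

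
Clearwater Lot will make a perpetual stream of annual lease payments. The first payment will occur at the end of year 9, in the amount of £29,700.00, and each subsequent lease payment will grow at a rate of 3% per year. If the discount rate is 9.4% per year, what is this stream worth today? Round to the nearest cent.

£226171.51

Value at end of year 8: C₁ / (r − g) = £29,700.00 / (0.094 − 0.03) = £464,062.5000
Discount to today: PV = £464,062.5000 / (1 + 0.094)^8 = £464,062.5000 / 2.051817 = £226,171.51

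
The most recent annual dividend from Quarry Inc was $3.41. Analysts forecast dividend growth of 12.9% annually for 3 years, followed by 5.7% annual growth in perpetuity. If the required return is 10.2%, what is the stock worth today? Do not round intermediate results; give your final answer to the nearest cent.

D_1 = 3.84989
D_2 = 4.34653
D_3 = 4.90723
Terminal value at year 3: TV = D_3×(1+g_2)/(r−g_2) = 5.18694/0.045 = 115.26532
P_0 = D_1/(1+r)^1 + D_2/(1+r)^2 + D_3/(1+r)^3 + TV/(1+r)^3
    = 3.49355 + 3.57914 + 3.66684 + 86.12989 = 96.86942

$96.87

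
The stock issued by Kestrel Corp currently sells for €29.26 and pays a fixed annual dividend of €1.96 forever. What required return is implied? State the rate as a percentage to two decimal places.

6.70%

P = C/r ⇒ r = C/P = €1.96/€29.26 = 0.066986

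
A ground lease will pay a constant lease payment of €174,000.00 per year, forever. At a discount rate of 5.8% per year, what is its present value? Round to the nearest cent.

Level perpetuity: PV = C / r = €174,000.00 / 0.058 = €3,000,000.00

€3000000.00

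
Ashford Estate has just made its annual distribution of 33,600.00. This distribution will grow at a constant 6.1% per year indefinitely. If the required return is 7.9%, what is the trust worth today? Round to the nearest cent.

D₁ = D₀ × (1 + g) = 33,600.00 × 1.061 = 35,649.6000
Growing perpetuity: P = D₁ / (r − g) = 35,649.6000 / (0.079 − 0.061) = 1,980,533.33

1980533.33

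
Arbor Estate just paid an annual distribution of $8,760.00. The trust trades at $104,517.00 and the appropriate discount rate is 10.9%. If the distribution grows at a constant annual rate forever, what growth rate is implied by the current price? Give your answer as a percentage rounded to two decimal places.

2.32%

P = D₀(1+g)/(r−g) ⇒ P(r−g) = D₀(1+g) ⇒ g(P+D₀) = P·r − D₀
g = (P·r − D₀)/(P + D₀) = ($104,517.00×0.109 − $8,760.00) / ($104,517.00 + $8,760.00) = 0.023238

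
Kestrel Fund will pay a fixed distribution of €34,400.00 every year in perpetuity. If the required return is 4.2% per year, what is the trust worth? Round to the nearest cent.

€819047.62

Level perpetuity: PV = C / r = €34,400.00 / 0.042 = €819,047.62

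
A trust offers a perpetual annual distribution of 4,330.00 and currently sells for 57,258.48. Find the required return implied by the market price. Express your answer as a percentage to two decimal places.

7.56%

P = C/r ⇒ r = C/P = 4,330.00/57,258.48 = 0.075622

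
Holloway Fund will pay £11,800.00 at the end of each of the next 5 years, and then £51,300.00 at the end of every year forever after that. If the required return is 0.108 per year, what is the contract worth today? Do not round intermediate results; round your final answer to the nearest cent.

£328274.60

PV of 5-year annuity: £11,800.00 × [1 − (1+0.108)^−5] / 0.108 = 43831.89127
Perpetuity value at year 5: £51,300.00 / 0.108 = 475000.00000
PV of perpetuity: 475000.00000 / (1+0.108)^5 = 284442.70998
Total PV = 43831.89127 + 284442.70998 = 328274.60126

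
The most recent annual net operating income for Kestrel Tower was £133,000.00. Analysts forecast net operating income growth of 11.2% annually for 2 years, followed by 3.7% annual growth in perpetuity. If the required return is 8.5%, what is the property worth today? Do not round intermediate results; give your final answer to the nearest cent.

£3294150.54

D_1 = 147896.00000
D_2 = 164460.35200
Terminal value at year 2: TV = D_2×(1+g_2)/(r−g_2) = 170545.38502/0.048 = 3553028.85467
P_0 = D_1/(1+r)^1 + D_2/(1+r)^2 + TV/(1+r)^2
    = 136309.67742 + 139701.71547 + 3018139.14474 = 3294150.53763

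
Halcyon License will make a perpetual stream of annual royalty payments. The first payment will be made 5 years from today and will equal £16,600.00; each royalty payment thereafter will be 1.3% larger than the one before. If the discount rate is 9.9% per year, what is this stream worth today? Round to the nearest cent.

£132317.98

Value at end of year 4: C₁ / (r − g) = £16,600.00 / (0.099 − 0.013) = £193,023.2558
Discount to today: PV = £193,023.2558 / (1 + 0.099)^4 = £193,023.2558 / 1.458783 = £132,317.98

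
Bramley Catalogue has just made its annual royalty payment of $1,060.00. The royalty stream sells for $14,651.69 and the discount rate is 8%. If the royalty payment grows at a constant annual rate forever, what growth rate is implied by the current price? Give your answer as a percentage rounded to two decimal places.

P = D₀(1+g)/(r−g) ⇒ P(r−g) = D₀(1+g) ⇒ g(P+D₀) = P·r − D₀
g = (P·r − D₀)/(P + D₀) = ($14,651.69×0.08 − $1,060.00) / ($14,651.69 + $1,060.00) = 0.007137

0.71%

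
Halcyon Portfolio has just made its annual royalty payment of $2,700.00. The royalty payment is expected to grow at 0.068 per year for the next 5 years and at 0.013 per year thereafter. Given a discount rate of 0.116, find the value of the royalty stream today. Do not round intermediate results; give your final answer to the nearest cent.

$33169.10

D_1 = 2883.60000
D_2 = 3079.68480
D_3 = 3289.10337
D_4 = 3512.76240
D_5 = 3751.63024
Terminal value at year 5: TV = D_5×(1+g_2)/(r−g_2) = 3800.40143/0.103 = 36897.10127
P_0 = D_1/(1+r)^1 + D_2/(1+r)^2 + D_3/(1+r)^3 + D_4/(1+r)^4 + D_5/(1+r)^5 + TV/(1+r)^5
    = 2583.87097 + 2472.73673 + 2366.38246 + 2264.60257 + 2167.20031 + 21314.30987 = 33169.10292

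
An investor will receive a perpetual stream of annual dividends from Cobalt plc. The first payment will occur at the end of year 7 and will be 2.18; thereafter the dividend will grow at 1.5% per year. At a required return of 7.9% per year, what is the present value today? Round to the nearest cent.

Value at end of year 6: C₁ / (r − g) = 2.18 / (0.079 − 0.015) = 34.0625
Discount to today: PV = 34.0625 / (1 + 0.079)^6 = 34.0625 / 1.578079 = 21.58

21.58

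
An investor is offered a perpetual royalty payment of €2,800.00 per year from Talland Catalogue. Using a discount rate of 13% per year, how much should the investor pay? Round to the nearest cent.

Level perpetuity: PV = C / r = €2,800.00 / 0.13 = €21,538.46

€21538.46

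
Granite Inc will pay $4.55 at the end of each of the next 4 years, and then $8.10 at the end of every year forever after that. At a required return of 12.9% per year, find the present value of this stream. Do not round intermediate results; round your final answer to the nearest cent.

$52.21

PV of 4-year annuity: $4.55 × [1 − (1+0.129)^−4] / 0.129 = 13.56201
Perpetuity value at year 4: $8.10 / 0.129 = 62.79070
PV of perpetuity: 62.79070 / (1+0.129)^4 = 38.64733
Total PV = 13.56201 + 38.64733 = 52.20935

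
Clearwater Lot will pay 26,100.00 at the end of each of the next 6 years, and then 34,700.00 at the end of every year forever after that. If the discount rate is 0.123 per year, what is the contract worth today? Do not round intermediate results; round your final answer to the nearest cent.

247054.11

PV of 6-year annuity: 26,100.00 × [1 − (1+0.123)^−6] / 0.123 = 106402.14007
Perpetuity value at year 6: 34,700.00 / 0.123 = 282113.82114
PV of perpetuity: 282113.82114 / (1+0.123)^6 = 140651.97208
Total PV = 106402.14007 + 140651.97208 = 247054.11215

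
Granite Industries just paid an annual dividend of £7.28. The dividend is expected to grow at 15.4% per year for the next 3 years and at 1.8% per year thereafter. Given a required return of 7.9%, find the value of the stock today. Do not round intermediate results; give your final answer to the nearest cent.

D_1 = 8.40112
D_2 = 9.69489
D_3 = 11.18791
Terminal value at year 3: TV = D_3×(1+g_2)/(r−g_2) = 11.38929/0.061 = 186.70964
P_0 = D_1/(1+r)^1 + D_2/(1+r)^2 + D_3/(1+r)^3 + TV/(1+r)^3
    = 7.78602 + 8.32722 + 8.90604 + 148.62861 = 173.64789

£173.65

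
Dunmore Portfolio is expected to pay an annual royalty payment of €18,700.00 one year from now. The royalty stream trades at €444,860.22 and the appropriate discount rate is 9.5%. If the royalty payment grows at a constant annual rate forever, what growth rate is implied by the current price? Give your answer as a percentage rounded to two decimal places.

5.30%

P = D₁/(r−g) ⇒ g = r − D₁/P = 0.095 − €18,700.00/€444,860.22 = 0.052964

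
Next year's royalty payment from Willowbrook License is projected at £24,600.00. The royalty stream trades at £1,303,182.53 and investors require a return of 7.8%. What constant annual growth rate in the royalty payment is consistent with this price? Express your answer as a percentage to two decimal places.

5.91%

P = D₁/(r−g) ⇒ g = r − D₁/P = 0.078 − £24,600.00/£1,303,182.53 = 0.059123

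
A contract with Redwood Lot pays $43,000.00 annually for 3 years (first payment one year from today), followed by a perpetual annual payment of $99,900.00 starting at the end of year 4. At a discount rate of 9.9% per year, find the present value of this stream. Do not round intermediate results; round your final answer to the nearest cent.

$867339.54

PV of 3-year annuity: $43,000.00 × [1 − (1+0.099)^−3] / 0.099 = 107123.17560
Perpetuity value at year 3: $99,900.00 / 0.099 = 1009090.90909
PV of perpetuity: 1009090.90909 / (1+0.099)^3 = 760216.36856
Total PV = 107123.17560 + 760216.36856 = 867339.54416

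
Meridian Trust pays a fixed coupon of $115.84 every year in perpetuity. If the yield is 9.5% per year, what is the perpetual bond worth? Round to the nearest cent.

Level perpetuity: PV = C / r = $115.84 / 0.095 = $1,219.37

$1219.37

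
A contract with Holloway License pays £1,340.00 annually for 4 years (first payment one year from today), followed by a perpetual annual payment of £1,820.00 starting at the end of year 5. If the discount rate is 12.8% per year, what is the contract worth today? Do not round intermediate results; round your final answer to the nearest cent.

PV of 4-year annuity: £1,340.00 × [1 − (1+0.128)^−4] / 0.128 = 4002.41158
Perpetuity value at year 4: £1,820.00 / 0.128 = 14218.75000
PV of perpetuity: 14218.75000 / (1+0.128)^4 = 8782.63875
Total PV = 4002.41158 + 8782.63875 = 12785.05033

£12785.05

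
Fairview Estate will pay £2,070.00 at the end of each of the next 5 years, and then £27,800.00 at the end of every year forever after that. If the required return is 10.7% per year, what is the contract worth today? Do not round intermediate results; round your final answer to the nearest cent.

£163995.62

PV of 5-year annuity: £2,070.00 × [1 − (1+0.107)^−5] / 0.107 = 7708.59533
Perpetuity value at year 5: £27,800.00 / 0.107 = 259813.08411
PV of perpetuity: 259813.08411 / (1+0.107)^5 = 156287.02126
Total PV = 7708.59533 + 156287.02126 = 163995.61658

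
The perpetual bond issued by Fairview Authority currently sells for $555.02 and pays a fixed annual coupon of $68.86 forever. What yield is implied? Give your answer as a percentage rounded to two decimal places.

P = C/r ⇒ r = C/P = $68.86/$555.02 = 0.124068

12.41%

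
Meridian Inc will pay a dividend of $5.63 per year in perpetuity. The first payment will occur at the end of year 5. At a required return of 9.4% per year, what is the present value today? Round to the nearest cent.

Value at end of year 4: C / r = $5.63 / 0.094 = $59.8936
Discount to today: PV = $59.8936 / (1 + 0.094)^4 = $59.8936 / 1.432416 = $41.81

$41.81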